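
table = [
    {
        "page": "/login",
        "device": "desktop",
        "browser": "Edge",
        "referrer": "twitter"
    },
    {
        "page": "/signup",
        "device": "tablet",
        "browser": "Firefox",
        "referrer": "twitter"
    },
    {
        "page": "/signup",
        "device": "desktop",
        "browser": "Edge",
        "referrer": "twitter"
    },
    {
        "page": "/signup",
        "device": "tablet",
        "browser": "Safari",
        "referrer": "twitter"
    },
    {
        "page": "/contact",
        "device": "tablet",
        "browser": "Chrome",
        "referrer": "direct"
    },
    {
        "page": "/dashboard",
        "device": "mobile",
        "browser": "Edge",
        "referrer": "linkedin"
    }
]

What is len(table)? 6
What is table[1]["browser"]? "Firefox"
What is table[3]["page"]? "/signup"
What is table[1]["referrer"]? "twitter"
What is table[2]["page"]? "/signup"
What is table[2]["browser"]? "Edge"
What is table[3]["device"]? "tablet"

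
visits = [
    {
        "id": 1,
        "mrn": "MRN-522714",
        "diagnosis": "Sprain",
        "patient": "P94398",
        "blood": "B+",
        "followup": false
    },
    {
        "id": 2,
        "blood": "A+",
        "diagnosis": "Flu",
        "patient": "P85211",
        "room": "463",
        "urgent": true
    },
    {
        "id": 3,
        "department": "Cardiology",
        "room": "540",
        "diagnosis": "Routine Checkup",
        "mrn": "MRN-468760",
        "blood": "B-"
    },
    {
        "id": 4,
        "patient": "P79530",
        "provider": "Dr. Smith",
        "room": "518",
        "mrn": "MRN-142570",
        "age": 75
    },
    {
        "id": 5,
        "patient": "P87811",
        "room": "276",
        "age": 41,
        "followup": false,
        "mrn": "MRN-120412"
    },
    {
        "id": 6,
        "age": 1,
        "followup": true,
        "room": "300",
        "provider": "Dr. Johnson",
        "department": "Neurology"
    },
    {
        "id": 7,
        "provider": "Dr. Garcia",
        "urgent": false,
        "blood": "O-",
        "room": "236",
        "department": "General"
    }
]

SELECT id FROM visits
[1, 2, 3, 4, 5, 6, 7]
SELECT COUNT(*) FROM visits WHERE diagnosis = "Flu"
1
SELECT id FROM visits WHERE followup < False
[]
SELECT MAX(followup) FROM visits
True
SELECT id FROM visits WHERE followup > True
[]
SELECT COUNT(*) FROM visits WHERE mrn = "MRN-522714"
1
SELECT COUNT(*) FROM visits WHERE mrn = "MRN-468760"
1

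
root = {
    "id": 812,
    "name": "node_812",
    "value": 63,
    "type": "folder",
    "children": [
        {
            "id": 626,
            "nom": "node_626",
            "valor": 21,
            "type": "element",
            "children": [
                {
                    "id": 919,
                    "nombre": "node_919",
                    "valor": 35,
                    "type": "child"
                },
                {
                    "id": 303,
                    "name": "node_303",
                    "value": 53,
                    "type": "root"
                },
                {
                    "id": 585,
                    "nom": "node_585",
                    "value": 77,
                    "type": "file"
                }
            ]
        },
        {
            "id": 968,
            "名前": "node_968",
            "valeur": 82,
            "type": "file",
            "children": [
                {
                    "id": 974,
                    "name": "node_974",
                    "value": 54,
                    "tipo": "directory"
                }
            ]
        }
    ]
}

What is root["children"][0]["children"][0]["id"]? 919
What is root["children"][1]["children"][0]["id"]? 974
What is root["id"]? 812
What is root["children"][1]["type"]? "file"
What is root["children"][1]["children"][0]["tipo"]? "directory"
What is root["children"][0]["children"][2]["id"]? 585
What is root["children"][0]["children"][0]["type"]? "child"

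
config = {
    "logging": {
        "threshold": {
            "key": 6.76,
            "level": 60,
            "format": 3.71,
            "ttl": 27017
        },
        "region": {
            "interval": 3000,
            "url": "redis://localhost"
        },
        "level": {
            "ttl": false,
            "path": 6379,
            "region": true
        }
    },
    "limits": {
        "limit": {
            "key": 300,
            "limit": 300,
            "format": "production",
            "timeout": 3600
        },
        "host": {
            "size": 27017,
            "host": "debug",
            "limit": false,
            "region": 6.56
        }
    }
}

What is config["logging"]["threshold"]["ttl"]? 27017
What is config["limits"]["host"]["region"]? 6.56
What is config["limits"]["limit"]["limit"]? 300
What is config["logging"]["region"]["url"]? "redis://localhost"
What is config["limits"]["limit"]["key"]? 300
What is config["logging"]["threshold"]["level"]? 60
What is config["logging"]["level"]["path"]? 6379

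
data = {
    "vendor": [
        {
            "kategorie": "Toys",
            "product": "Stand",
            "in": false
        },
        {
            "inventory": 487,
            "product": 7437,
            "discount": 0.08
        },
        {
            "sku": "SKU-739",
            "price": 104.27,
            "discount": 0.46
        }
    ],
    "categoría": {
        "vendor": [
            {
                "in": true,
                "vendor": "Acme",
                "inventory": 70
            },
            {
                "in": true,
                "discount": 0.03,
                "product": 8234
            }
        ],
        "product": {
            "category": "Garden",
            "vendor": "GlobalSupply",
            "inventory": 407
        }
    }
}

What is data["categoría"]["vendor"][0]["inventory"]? 70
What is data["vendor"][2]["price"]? 104.27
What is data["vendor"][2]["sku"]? "SKU-739"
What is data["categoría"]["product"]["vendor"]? "GlobalSupply"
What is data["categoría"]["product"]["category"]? "Garden"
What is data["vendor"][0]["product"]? "Stand"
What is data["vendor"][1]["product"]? 7437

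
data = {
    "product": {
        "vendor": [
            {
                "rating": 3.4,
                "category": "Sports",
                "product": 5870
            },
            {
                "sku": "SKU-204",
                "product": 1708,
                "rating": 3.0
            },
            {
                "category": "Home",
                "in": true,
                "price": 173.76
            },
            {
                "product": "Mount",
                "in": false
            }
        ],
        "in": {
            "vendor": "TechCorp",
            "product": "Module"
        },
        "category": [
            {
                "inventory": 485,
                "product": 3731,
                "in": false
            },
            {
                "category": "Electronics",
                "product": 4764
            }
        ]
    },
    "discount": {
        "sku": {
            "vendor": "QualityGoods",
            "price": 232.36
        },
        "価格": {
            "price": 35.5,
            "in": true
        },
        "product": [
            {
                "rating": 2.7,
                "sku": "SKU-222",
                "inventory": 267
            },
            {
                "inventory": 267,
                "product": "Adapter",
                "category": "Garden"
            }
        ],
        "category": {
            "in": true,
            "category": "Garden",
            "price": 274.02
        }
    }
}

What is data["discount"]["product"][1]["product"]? "Adapter"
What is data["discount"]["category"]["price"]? 274.02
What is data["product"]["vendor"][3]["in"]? False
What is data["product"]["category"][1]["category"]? "Electronics"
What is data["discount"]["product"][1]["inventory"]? 267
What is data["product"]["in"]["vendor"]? "TechCorp"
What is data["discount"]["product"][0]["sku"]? "SKU-222"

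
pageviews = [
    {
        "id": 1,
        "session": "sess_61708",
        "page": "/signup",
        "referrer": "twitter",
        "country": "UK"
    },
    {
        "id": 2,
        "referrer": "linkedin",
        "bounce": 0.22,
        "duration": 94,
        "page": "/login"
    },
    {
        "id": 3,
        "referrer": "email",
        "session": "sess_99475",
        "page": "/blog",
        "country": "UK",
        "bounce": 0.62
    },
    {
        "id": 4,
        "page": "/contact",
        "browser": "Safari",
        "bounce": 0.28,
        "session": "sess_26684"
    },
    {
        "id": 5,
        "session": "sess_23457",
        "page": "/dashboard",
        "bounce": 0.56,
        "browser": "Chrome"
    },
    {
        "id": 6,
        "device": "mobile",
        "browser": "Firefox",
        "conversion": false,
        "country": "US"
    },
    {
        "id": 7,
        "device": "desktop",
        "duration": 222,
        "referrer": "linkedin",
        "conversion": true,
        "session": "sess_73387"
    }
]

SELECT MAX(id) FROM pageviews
7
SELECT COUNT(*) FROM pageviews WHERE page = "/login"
1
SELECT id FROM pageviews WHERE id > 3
[4, 5, 6, 7]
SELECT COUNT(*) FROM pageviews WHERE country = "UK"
2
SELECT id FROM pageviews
[1, 2, 3, 4, 5, 6, 7]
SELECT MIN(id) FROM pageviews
1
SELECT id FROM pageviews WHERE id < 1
[]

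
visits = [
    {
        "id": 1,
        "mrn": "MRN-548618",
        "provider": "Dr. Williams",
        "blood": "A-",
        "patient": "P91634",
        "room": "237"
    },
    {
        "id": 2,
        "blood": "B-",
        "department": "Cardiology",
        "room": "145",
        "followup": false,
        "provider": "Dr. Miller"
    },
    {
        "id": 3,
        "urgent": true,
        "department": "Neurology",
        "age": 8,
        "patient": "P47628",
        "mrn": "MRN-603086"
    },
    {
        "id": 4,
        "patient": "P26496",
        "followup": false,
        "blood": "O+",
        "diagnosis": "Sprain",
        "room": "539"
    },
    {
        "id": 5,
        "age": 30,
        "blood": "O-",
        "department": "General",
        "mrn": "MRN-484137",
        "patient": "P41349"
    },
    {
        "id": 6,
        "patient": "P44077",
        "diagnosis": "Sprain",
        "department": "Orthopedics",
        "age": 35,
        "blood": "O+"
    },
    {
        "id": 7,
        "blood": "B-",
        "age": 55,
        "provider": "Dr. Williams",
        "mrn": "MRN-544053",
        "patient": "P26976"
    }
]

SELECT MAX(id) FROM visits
7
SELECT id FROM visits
[1, 2, 3, 4, 5, 6, 7]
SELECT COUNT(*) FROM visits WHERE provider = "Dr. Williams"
2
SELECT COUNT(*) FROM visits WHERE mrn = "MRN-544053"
1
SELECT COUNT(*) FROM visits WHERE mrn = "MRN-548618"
1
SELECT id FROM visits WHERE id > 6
[7]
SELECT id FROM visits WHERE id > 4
[5, 6, 7]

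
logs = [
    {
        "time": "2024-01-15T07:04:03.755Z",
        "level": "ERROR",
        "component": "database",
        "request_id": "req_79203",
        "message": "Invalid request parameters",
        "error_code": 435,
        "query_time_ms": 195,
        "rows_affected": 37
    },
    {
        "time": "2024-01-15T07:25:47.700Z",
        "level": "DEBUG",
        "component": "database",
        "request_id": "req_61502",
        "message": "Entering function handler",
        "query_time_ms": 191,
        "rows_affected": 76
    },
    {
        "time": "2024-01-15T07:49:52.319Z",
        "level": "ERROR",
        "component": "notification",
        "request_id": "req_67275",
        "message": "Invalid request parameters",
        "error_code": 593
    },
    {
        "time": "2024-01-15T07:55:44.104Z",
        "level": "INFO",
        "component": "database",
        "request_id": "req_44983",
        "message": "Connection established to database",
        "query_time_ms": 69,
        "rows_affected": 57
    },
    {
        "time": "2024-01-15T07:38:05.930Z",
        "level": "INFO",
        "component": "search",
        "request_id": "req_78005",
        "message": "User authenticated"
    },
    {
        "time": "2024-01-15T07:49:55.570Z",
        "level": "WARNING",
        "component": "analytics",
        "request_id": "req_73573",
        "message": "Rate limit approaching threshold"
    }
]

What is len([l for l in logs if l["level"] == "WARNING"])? 1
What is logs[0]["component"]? "database"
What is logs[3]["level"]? "INFO"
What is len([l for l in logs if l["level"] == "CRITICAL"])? 0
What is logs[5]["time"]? "2024-01-15T07:49:55.570Z"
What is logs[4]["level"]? "INFO"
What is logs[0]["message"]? "Invalid request parameters"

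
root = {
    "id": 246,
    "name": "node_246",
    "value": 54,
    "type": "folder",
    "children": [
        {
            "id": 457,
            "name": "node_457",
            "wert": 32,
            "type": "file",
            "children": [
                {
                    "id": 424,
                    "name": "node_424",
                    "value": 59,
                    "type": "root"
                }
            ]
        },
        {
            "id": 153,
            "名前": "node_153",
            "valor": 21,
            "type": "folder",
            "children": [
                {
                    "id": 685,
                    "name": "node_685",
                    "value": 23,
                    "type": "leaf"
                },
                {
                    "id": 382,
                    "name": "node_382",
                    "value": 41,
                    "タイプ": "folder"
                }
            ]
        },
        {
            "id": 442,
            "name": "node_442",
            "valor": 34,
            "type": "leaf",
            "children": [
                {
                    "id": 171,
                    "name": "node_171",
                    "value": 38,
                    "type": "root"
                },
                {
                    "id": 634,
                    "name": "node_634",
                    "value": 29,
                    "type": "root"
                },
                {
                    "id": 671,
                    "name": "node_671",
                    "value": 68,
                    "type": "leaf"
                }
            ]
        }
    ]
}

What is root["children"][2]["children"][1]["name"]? "node_634"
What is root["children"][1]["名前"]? "node_153"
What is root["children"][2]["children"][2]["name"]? "node_671"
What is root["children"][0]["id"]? 457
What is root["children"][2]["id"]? 442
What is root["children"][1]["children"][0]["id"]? 685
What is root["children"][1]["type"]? "folder"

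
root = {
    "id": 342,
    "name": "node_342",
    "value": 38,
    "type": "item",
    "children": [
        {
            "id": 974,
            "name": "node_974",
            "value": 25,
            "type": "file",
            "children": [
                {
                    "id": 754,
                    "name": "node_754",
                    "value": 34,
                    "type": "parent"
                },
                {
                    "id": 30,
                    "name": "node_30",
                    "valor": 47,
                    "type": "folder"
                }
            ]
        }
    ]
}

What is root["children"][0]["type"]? "file"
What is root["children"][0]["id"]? 974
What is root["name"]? "node_342"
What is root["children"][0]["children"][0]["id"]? 754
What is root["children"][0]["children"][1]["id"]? 30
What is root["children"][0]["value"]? 25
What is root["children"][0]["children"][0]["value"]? 34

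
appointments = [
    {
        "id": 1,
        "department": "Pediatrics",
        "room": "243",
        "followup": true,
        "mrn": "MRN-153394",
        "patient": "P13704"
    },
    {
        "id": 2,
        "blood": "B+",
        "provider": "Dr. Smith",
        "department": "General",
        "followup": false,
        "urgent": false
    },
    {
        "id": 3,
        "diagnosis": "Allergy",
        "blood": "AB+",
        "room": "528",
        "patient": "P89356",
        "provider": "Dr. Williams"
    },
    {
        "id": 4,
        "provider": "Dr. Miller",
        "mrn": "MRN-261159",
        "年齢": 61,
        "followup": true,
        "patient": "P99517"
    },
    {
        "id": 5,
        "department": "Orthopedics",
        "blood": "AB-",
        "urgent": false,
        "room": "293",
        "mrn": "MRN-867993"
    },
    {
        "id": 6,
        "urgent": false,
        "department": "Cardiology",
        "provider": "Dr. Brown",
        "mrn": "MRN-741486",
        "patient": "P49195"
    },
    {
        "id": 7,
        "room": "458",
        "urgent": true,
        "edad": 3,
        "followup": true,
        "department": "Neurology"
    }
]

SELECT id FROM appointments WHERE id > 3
[4, 5, 6, 7]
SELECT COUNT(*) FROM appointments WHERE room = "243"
1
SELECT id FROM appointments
[1, 2, 3, 4, 5, 6, 7]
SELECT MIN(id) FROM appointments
1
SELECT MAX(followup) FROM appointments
True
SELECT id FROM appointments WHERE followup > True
[]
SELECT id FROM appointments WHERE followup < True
[2]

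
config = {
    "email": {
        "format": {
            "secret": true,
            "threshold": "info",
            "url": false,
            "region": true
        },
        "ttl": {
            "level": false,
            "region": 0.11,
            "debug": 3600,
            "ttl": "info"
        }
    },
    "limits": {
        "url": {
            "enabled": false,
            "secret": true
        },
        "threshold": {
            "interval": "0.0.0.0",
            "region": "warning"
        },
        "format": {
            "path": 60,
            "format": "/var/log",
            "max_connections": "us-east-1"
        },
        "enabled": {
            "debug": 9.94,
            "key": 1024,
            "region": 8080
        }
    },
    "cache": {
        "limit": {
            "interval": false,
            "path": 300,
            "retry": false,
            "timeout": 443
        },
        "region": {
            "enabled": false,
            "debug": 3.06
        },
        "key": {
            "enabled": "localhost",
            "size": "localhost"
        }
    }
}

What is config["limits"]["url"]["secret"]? True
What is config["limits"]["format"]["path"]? 60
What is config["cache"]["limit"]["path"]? 300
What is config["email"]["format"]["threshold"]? "info"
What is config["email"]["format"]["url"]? False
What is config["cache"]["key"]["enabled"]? "localhost"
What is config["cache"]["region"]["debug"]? 3.06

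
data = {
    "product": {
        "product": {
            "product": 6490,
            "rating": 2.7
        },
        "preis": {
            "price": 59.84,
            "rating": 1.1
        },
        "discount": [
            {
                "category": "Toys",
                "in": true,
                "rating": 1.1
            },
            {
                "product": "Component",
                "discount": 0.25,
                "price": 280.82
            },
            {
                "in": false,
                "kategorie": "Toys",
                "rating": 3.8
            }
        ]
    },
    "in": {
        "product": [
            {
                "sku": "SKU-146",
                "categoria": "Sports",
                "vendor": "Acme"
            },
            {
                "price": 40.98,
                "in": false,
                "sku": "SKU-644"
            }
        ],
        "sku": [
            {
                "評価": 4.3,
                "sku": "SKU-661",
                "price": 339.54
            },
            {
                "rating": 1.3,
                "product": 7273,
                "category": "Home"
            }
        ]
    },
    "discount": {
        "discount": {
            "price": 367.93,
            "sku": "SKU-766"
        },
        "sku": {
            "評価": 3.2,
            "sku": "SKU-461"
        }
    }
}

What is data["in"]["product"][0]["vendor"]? "Acme"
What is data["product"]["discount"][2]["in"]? False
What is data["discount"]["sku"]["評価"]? 3.2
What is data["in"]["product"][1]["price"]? 40.98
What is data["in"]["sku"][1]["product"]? 7273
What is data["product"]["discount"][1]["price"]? 280.82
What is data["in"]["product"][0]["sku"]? "SKU-146"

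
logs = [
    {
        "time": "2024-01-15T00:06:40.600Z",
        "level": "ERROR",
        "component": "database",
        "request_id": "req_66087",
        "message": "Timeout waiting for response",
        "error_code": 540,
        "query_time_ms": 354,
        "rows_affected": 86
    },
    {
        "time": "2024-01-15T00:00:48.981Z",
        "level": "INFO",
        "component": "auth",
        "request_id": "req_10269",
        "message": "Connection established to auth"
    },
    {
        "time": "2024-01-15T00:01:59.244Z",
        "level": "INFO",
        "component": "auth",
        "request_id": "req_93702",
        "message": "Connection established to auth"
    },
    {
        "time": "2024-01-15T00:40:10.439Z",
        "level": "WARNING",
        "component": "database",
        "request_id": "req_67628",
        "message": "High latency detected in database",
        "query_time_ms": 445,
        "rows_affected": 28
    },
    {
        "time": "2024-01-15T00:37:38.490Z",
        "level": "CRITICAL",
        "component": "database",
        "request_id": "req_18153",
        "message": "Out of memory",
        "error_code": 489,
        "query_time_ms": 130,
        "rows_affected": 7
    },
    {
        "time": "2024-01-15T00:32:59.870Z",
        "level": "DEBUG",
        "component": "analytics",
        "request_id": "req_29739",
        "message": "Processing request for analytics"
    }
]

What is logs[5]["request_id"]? "req_29739"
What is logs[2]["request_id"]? "req_93702"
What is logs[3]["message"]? "High latency detected in database"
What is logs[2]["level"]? "INFO"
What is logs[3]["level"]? "WARNING"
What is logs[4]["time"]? "2024-01-15T00:37:38.490Z"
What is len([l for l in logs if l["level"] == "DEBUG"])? 1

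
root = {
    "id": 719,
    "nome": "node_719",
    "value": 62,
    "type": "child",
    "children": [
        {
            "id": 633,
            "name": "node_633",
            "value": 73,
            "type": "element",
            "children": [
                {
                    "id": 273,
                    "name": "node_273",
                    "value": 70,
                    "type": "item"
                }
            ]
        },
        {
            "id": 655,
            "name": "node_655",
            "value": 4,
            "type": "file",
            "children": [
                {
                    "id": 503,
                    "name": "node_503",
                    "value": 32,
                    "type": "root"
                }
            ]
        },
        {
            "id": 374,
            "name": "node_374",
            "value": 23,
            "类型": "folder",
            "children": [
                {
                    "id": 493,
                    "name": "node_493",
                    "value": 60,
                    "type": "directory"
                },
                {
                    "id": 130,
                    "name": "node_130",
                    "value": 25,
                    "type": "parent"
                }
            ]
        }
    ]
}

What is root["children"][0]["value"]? 73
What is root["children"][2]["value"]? 23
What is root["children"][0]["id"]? 633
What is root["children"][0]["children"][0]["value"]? 70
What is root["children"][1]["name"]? "node_655"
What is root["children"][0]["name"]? "node_633"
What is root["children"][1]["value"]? 4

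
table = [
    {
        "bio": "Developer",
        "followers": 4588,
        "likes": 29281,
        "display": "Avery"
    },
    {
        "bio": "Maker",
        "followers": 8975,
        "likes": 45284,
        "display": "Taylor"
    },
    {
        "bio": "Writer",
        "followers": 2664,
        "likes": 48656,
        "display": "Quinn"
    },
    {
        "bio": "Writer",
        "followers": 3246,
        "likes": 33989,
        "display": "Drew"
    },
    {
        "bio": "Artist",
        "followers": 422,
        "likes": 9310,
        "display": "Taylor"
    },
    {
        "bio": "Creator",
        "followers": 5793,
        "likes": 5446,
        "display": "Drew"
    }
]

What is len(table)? 6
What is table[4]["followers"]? 422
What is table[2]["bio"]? "Writer"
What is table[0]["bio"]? "Developer"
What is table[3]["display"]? "Drew"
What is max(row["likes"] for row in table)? 48656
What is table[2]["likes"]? 48656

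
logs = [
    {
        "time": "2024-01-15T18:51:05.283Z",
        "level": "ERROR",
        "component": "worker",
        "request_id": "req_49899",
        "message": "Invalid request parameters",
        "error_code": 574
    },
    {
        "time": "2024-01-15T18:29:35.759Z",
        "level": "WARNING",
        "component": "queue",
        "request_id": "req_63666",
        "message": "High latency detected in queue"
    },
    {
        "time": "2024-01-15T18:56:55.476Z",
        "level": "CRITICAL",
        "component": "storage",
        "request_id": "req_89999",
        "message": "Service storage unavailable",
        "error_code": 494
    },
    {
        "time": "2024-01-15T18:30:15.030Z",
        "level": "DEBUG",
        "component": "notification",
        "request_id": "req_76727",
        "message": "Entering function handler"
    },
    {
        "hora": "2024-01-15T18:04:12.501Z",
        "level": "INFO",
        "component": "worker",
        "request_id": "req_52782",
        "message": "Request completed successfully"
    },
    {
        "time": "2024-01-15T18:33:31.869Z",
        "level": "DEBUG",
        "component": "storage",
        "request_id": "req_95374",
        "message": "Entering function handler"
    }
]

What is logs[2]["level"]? "CRITICAL"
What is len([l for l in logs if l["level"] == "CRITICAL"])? 1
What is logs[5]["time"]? "2024-01-15T18:33:31.869Z"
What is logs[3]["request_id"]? "req_76727"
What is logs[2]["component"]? "storage"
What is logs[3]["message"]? "Entering function handler"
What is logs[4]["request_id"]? "req_52782"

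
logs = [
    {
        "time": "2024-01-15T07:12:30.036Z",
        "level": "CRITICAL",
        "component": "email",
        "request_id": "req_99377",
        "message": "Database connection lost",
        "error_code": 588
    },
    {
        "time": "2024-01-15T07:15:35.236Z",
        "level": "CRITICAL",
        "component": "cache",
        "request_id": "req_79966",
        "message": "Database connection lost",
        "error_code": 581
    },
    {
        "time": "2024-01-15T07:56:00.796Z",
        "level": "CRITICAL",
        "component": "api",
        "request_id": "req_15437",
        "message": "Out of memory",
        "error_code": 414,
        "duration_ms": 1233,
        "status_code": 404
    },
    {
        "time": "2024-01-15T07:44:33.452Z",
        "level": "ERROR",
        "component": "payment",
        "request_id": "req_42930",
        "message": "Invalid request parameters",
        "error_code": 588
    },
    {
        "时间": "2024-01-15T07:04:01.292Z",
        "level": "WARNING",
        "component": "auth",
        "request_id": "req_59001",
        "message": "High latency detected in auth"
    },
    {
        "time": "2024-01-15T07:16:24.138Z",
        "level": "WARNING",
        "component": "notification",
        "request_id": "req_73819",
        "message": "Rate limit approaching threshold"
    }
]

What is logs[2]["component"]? "api"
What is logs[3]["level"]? "ERROR"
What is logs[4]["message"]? "High latency detected in auth"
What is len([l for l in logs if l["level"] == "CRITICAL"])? 3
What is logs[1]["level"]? "CRITICAL"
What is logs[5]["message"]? "Rate limit approaching threshold"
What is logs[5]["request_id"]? "req_73819"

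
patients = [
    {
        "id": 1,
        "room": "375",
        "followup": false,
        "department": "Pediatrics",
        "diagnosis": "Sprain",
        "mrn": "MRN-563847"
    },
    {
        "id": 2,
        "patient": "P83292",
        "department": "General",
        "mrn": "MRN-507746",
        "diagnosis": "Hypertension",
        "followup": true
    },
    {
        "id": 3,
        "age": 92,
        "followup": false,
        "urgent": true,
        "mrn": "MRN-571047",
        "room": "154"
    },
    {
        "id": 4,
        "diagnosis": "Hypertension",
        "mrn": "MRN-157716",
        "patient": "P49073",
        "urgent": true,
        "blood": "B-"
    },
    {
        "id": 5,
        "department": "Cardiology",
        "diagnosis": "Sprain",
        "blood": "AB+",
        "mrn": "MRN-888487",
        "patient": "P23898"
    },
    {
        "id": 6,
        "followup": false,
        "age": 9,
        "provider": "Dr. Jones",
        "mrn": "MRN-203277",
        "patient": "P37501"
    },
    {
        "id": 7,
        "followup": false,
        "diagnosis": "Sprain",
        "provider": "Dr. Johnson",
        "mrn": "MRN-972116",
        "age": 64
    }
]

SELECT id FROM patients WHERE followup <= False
[1, 3, 6, 7]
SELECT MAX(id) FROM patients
7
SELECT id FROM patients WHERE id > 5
[6, 7]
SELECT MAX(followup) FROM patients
True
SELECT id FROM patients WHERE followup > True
[]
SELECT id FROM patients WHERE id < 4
[1, 2, 3]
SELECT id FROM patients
[1, 2, 3, 4, 5, 6, 7]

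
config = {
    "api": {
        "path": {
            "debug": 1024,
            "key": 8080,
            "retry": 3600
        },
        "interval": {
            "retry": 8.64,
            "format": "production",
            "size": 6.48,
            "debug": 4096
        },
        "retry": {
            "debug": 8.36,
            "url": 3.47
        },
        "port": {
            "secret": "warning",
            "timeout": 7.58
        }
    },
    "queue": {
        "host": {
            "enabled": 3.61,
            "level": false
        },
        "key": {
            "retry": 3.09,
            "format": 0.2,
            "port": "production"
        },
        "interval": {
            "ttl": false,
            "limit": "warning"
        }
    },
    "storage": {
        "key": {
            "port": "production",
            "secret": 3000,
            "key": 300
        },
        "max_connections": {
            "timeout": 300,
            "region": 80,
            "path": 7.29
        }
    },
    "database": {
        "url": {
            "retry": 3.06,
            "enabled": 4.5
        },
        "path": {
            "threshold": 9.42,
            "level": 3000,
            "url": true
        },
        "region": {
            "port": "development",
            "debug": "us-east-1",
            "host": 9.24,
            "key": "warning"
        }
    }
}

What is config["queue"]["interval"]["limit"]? "warning"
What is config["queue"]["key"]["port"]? "production"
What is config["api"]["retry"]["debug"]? 8.36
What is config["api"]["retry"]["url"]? 3.47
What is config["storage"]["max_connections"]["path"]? 7.29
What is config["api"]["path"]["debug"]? 1024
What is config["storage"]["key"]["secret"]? 3000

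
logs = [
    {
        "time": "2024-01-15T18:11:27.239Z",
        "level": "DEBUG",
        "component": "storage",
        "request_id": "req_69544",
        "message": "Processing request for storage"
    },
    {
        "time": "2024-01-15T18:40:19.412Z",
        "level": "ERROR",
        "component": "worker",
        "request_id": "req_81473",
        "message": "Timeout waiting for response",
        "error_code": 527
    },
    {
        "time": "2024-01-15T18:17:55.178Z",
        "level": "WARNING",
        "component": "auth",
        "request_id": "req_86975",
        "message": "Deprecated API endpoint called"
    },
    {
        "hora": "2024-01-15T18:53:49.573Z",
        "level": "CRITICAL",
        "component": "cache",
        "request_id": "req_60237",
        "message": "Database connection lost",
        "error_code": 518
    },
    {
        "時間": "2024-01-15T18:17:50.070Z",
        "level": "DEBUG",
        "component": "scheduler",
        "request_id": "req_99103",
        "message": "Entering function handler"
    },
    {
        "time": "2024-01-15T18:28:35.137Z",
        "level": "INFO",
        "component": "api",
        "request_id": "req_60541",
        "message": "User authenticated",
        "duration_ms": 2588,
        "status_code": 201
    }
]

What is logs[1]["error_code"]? 527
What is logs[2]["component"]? "auth"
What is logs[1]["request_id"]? "req_81473"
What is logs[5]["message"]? "User authenticated"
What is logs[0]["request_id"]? "req_69544"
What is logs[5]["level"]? "INFO"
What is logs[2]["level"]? "WARNING"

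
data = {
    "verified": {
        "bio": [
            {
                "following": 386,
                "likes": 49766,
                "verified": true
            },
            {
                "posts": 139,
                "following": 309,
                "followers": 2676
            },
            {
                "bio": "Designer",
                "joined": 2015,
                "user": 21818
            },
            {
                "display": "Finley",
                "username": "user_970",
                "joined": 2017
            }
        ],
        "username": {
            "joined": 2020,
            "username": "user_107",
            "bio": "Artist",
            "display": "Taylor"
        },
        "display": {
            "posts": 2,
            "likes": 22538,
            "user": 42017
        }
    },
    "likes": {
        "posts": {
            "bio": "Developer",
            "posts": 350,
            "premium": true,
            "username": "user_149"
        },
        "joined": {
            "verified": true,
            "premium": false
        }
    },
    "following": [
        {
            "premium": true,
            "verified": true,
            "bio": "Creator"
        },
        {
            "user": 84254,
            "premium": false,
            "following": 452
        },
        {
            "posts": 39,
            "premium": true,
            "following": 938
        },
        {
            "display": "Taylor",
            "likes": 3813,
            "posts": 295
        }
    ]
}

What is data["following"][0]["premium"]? True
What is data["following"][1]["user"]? 84254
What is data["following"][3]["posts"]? 295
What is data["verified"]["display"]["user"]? 42017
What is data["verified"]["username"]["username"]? "user_107"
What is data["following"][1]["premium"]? False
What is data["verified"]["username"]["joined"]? 2020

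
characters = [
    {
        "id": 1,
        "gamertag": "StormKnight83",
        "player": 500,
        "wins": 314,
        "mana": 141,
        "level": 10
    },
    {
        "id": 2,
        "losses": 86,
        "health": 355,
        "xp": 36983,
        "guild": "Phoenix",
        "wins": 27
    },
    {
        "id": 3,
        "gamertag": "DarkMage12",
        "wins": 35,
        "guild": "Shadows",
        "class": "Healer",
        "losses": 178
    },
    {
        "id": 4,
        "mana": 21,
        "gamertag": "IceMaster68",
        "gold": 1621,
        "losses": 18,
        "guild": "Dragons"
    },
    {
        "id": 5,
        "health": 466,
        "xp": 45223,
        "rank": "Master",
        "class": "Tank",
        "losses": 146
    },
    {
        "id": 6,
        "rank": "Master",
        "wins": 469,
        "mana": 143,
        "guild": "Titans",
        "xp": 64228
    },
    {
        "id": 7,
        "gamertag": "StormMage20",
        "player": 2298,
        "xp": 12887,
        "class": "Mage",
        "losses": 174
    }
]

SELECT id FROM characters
[1, 2, 3, 4, 5, 6, 7]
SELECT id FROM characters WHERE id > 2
[3, 4, 5, 6, 7]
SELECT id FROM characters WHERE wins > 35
[1, 6]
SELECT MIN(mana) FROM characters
21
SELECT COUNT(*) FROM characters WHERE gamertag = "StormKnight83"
1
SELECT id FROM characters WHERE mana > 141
[6]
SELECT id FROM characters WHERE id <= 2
[1, 2]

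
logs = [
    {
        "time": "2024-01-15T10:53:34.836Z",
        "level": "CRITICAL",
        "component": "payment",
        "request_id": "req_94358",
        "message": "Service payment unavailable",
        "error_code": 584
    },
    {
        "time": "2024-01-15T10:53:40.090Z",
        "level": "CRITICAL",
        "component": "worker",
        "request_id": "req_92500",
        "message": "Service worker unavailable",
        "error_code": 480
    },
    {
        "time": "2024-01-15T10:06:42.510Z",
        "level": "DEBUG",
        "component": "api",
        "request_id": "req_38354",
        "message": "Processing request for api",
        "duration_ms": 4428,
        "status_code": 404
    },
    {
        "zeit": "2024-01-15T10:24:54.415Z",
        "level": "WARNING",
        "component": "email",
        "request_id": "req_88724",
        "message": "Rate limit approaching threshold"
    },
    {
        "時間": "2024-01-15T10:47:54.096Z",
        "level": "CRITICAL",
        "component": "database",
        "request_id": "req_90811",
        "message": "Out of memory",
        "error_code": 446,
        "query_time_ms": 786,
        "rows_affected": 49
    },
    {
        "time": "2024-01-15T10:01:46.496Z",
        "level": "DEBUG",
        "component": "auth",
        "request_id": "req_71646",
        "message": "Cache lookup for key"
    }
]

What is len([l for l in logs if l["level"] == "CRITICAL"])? 3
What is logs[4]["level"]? "CRITICAL"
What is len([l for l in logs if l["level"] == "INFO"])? 0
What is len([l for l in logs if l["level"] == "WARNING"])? 1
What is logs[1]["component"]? "worker"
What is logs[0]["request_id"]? "req_94358"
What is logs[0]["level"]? "CRITICAL"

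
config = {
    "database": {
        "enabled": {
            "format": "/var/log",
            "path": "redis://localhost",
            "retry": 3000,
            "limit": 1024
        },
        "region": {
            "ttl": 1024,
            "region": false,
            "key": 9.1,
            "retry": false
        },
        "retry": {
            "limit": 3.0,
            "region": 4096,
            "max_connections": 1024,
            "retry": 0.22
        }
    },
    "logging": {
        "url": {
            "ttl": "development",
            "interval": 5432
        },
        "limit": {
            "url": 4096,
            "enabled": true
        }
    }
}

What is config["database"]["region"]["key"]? 9.1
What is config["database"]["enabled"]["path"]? "redis://localhost"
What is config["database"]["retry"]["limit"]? 3.0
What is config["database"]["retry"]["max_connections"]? 1024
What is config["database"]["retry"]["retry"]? 0.22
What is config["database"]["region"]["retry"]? False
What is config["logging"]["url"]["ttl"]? "development"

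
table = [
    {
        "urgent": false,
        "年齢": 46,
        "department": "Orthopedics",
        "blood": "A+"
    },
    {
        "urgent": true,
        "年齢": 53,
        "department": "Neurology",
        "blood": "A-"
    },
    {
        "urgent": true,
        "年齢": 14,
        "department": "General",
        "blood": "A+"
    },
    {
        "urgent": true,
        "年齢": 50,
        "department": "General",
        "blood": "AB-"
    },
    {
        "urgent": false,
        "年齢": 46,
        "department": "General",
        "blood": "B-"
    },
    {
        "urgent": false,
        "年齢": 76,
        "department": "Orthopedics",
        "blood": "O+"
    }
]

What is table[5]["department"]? "Orthopedics"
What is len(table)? 6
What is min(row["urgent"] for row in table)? False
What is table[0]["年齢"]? 46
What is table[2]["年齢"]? 14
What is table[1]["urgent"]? True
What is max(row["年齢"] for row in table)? 76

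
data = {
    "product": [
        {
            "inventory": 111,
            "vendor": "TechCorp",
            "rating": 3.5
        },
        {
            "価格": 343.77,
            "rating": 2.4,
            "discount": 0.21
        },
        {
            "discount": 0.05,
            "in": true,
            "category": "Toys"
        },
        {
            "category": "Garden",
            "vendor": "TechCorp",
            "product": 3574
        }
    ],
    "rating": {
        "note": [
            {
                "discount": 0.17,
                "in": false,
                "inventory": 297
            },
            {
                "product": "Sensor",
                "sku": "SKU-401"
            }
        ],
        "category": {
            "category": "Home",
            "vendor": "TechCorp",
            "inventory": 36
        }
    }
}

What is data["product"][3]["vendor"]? "TechCorp"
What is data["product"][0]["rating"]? 3.5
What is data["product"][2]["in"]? True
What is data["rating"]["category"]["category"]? "Home"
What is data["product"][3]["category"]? "Garden"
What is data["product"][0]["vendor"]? "TechCorp"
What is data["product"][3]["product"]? 3574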